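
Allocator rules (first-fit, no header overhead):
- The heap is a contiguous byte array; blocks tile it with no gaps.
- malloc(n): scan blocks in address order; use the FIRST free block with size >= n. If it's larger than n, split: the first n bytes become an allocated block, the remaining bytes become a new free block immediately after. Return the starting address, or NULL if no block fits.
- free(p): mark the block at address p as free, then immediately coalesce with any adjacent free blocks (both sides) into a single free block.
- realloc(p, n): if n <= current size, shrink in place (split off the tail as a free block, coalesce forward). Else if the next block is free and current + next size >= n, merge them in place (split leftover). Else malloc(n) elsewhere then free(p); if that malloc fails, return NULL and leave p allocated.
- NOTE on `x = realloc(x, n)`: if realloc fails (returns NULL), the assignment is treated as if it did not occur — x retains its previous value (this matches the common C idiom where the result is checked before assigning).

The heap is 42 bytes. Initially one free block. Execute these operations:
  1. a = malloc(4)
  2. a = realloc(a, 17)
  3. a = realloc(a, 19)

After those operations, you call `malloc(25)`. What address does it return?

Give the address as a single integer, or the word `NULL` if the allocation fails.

Answer: NULL

Derivation:
Op 1: a = malloc(4) -> a = 0; heap: [0-3 ALLOC][4-41 FREE]
Op 2: a = realloc(a, 17) -> a = 0; heap: [0-16 ALLOC][17-41 FREE]
Op 3: a = realloc(a, 19) -> a = 0; heap: [0-18 ALLOC][19-41 FREE]
malloc(25): first-fit scan over [0-18 ALLOC][19-41 FREE] -> NULL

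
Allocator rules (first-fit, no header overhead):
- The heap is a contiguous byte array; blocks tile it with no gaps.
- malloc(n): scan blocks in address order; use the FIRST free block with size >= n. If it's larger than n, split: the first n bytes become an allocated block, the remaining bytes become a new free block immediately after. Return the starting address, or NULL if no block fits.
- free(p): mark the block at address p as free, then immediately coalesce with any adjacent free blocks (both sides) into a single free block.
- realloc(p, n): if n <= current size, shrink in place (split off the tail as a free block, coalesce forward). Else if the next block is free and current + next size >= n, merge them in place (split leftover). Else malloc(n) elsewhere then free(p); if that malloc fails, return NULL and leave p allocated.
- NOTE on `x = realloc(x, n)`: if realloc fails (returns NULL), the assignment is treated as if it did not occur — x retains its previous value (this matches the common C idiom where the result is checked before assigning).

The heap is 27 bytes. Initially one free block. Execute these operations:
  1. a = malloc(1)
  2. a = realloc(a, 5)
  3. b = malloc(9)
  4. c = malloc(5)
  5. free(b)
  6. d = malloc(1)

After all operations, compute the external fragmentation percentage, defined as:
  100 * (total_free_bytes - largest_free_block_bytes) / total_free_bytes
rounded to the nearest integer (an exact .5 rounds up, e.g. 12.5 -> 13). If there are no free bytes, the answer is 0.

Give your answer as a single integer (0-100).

Op 1: a = malloc(1) -> a = 0; heap: [0-0 ALLOC][1-26 FREE]
Op 2: a = realloc(a, 5) -> a = 0; heap: [0-4 ALLOC][5-26 FREE]
Op 3: b = malloc(9) -> b = 5; heap: [0-4 ALLOC][5-13 ALLOC][14-26 FREE]
Op 4: c = malloc(5) -> c = 14; heap: [0-4 ALLOC][5-13 ALLOC][14-18 ALLOC][19-26 FREE]
Op 5: free(b) -> (freed b); heap: [0-4 ALLOC][5-13 FREE][14-18 ALLOC][19-26 FREE]
Op 6: d = malloc(1) -> d = 5; heap: [0-4 ALLOC][5-5 ALLOC][6-13 FREE][14-18 ALLOC][19-26 FREE]
Free blocks: [8 8] total_free=16 largest=8 -> 100*(16-8)/16 = 800/16 = 50

Answer: 50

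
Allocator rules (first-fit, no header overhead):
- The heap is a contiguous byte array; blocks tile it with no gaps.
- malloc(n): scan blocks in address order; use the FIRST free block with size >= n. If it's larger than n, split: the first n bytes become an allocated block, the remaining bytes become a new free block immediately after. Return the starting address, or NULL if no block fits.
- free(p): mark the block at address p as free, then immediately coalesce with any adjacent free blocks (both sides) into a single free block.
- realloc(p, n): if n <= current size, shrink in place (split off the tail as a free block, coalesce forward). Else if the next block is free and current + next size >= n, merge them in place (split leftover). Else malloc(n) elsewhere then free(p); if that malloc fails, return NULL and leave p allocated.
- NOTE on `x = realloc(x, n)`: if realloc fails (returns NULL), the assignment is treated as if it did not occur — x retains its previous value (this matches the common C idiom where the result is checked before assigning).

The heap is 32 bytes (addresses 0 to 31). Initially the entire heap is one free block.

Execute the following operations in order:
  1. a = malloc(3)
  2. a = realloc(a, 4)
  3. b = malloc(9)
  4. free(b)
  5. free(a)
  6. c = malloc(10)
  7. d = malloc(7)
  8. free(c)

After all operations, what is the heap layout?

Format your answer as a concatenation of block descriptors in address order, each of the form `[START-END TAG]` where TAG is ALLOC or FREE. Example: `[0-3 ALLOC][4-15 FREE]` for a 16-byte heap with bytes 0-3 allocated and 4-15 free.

Answer: [0-9 FREE][10-16 ALLOC][17-31 FREE]

Derivation:
Op 1: a = malloc(3) -> a = 0; heap: [0-2 ALLOC][3-31 FREE]
Op 2: a = realloc(a, 4) -> a = 0; heap: [0-3 ALLOC][4-31 FREE]
Op 3: b = malloc(9) -> b = 4; heap: [0-3 ALLOC][4-12 ALLOC][13-31 FREE]
Op 4: free(b) -> (freed b); heap: [0-3 ALLOC][4-31 FREE]
Op 5: free(a) -> (freed a); heap: [0-31 FREE]
Op 6: c = malloc(10) -> c = 0; heap: [0-9 ALLOC][10-31 FREE]
Op 7: d = malloc(7) -> d = 10; heap: [0-9 ALLOC][10-16 ALLOC][17-31 FREE]
Op 8: free(c) -> (freed c); heap: [0-9 FREE][10-16 ALLOC][17-31 FREE]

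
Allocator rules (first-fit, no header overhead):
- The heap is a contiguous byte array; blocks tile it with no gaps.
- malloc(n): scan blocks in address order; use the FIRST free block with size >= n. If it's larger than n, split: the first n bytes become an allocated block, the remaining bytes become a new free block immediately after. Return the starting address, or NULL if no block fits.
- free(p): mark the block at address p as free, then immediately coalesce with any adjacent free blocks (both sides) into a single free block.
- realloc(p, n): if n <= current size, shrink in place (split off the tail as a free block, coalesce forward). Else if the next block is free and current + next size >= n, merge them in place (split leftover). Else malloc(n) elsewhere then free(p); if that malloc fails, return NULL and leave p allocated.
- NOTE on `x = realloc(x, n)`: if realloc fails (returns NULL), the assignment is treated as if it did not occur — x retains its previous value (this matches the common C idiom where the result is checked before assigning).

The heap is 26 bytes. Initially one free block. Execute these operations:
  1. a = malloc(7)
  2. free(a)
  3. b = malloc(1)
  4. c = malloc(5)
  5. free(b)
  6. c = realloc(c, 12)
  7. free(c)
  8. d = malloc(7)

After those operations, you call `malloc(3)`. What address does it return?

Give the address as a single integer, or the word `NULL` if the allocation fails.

Answer: 7

Derivation:
Op 1: a = malloc(7) -> a = 0; heap: [0-6 ALLOC][7-25 FREE]
Op 2: free(a) -> (freed a); heap: [0-25 FREE]
Op 3: b = malloc(1) -> b = 0; heap: [0-0 ALLOC][1-25 FREE]
Op 4: c = malloc(5) -> c = 1; heap: [0-0 ALLOC][1-5 ALLOC][6-25 FREE]
Op 5: free(b) -> (freed b); heap: [0-0 FREE][1-5 ALLOC][6-25 FREE]
Op 6: c = realloc(c, 12) -> c = 1; heap: [0-0 FREE][1-12 ALLOC][13-25 FREE]
Op 7: free(c) -> (freed c); heap: [0-25 FREE]
Op 8: d = malloc(7) -> d = 0; heap: [0-6 ALLOC][7-25 FREE]
malloc(3): first-fit scan over [0-6 ALLOC][7-25 FREE] -> 7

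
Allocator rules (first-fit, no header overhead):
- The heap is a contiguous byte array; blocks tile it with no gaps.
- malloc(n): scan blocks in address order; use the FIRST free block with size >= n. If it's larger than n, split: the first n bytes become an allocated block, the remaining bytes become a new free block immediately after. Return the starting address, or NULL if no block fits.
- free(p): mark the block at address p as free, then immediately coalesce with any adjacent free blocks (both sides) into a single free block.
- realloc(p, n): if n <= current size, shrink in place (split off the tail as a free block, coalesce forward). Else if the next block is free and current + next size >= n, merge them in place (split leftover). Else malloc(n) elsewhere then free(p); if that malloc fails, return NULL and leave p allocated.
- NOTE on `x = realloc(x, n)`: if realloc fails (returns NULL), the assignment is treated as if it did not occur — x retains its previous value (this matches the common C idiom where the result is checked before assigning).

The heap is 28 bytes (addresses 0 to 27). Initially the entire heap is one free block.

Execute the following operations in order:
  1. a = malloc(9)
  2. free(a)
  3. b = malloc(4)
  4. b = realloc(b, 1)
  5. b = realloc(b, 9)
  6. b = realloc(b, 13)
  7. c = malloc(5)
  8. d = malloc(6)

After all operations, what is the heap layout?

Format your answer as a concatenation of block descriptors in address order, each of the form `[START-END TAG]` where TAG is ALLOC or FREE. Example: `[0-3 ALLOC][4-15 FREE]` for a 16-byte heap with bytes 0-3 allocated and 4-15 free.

Answer: [0-12 ALLOC][13-17 ALLOC][18-23 ALLOC][24-27 FREE]

Derivation:
Op 1: a = malloc(9) -> a = 0; heap: [0-8 ALLOC][9-27 FREE]
Op 2: free(a) -> (freed a); heap: [0-27 FREE]
Op 3: b = malloc(4) -> b = 0; heap: [0-3 ALLOC][4-27 FREE]
Op 4: b = realloc(b, 1) -> b = 0; heap: [0-0 ALLOC][1-27 FREE]
Op 5: b = realloc(b, 9) -> b = 0; heap: [0-8 ALLOC][9-27 FREE]
Op 6: b = realloc(b, 13) -> b = 0; heap: [0-12 ALLOC][13-27 FREE]
Op 7: c = malloc(5) -> c = 13; heap: [0-12 ALLOC][13-17 ALLOC][18-27 FREE]
Op 8: d = malloc(6) -> d = 18; heap: [0-12 ALLOC][13-17 ALLOC][18-23 ALLOC][24-27 FREE]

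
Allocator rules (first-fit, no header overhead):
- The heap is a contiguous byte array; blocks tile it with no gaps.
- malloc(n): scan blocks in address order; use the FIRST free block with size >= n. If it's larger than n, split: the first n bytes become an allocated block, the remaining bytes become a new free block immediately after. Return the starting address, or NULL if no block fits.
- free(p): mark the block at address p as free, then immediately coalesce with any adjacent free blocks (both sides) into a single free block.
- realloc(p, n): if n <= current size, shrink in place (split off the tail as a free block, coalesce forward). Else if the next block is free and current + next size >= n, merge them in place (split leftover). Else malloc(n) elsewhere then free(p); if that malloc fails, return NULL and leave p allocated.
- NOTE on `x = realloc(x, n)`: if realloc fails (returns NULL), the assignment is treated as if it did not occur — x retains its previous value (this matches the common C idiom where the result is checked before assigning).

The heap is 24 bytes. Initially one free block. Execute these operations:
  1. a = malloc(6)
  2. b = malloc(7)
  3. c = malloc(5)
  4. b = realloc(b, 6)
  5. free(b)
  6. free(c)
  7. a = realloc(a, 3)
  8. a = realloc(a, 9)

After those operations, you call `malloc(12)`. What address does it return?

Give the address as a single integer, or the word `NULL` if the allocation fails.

Answer: 9

Derivation:
Op 1: a = malloc(6) -> a = 0; heap: [0-5 ALLOC][6-23 FREE]
Op 2: b = malloc(7) -> b = 6; heap: [0-5 ALLOC][6-12 ALLOC][13-23 FREE]
Op 3: c = malloc(5) -> c = 13; heap: [0-5 ALLOC][6-12 ALLOC][13-17 ALLOC][18-23 FREE]
Op 4: b = realloc(b, 6) -> b = 6; heap: [0-5 ALLOC][6-11 ALLOC][12-12 FREE][13-17 ALLOC][18-23 FREE]
Op 5: free(b) -> (freed b); heap: [0-5 ALLOC][6-12 FREE][13-17 ALLOC][18-23 FREE]
Op 6: free(c) -> (freed c); heap: [0-5 ALLOC][6-23 FREE]
Op 7: a = realloc(a, 3) -> a = 0; heap: [0-2 ALLOC][3-23 FREE]
Op 8: a = realloc(a, 9) -> a = 0; heap: [0-8 ALLOC][9-23 FREE]
malloc(12): first-fit scan over [0-8 ALLOC][9-23 FREE] -> 9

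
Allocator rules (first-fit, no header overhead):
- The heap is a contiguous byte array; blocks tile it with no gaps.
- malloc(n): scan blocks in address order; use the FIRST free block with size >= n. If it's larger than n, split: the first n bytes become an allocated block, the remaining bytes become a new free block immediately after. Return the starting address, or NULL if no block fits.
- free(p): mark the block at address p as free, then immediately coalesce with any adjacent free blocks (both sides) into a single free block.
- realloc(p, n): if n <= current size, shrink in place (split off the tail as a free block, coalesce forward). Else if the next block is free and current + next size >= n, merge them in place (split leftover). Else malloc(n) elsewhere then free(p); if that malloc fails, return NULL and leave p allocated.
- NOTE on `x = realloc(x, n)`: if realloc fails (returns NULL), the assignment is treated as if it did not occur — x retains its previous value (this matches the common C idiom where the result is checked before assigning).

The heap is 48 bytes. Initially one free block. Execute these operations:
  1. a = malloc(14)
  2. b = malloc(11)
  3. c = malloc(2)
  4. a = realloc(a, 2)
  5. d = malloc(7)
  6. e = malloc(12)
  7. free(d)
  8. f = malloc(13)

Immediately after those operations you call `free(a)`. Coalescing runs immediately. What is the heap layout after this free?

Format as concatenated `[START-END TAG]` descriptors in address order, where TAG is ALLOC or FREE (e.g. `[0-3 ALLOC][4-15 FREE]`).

Op 1: a = malloc(14) -> a = 0; heap: [0-13 ALLOC][14-47 FREE]
Op 2: b = malloc(11) -> b = 14; heap: [0-13 ALLOC][14-24 ALLOC][25-47 FREE]
Op 3: c = malloc(2) -> c = 25; heap: [0-13 ALLOC][14-24 ALLOC][25-26 ALLOC][27-47 FREE]
Op 4: a = realloc(a, 2) -> a = 0; heap: [0-1 ALLOC][2-13 FREE][14-24 ALLOC][25-26 ALLOC][27-47 FREE]
Op 5: d = malloc(7) -> d = 2; heap: [0-1 ALLOC][2-8 ALLOC][9-13 FREE][14-24 ALLOC][25-26 ALLOC][27-47 FREE]
Op 6: e = malloc(12) -> e = 27; heap: [0-1 ALLOC][2-8 ALLOC][9-13 FREE][14-24 ALLOC][25-26 ALLOC][27-38 ALLOC][39-47 FREE]
Op 7: free(d) -> (freed d); heap: [0-1 ALLOC][2-13 FREE][14-24 ALLOC][25-26 ALLOC][27-38 ALLOC][39-47 FREE]
Op 8: f = malloc(13) -> f = NULL; heap: [0-1 ALLOC][2-13 FREE][14-24 ALLOC][25-26 ALLOC][27-38 ALLOC][39-47 FREE]
free(a): a = 0 -> block [0-1 ALLOC]; mark free, coalesce with adjacent free neighbors -> [0-13 FREE][14-24 ALLOC][25-26 ALLOC][27-38 ALLOC][39-47 FREE]

Answer: [0-13 FREE][14-24 ALLOC][25-26 ALLOC][27-38 ALLOC][39-47 FREE]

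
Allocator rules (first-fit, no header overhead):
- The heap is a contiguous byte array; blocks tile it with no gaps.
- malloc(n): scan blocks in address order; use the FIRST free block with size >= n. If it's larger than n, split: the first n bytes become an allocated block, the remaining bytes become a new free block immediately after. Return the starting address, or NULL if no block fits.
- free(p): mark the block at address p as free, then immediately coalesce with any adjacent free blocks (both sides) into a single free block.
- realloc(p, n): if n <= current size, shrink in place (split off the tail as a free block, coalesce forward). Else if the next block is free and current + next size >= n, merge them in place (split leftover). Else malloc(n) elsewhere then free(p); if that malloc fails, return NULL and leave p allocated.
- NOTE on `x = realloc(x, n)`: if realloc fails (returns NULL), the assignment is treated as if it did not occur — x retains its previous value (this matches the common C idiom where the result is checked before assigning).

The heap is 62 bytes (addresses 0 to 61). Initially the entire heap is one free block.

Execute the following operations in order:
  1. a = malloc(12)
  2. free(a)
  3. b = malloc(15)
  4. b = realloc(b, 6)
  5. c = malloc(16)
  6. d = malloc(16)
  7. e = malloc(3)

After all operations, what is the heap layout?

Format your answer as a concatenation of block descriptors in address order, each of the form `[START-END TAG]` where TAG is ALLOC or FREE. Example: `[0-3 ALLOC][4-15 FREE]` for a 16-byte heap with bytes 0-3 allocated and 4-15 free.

Answer: [0-5 ALLOC][6-21 ALLOC][22-37 ALLOC][38-40 ALLOC][41-61 FREE]

Derivation:
Op 1: a = malloc(12) -> a = 0; heap: [0-11 ALLOC][12-61 FREE]
Op 2: free(a) -> (freed a); heap: [0-61 FREE]
Op 3: b = malloc(15) -> b = 0; heap: [0-14 ALLOC][15-61 FREE]
Op 4: b = realloc(b, 6) -> b = 0; heap: [0-5 ALLOC][6-61 FREE]
Op 5: c = malloc(16) -> c = 6; heap: [0-5 ALLOC][6-21 ALLOC][22-61 FREE]
Op 6: d = malloc(16) -> d = 22; heap: [0-5 ALLOC][6-21 ALLOC][22-37 ALLOC][38-61 FREE]
Op 7: e = malloc(3) -> e = 38; heap: [0-5 ALLOC][6-21 ALLOC][22-37 ALLOC][38-40 ALLOC][41-61 FREE]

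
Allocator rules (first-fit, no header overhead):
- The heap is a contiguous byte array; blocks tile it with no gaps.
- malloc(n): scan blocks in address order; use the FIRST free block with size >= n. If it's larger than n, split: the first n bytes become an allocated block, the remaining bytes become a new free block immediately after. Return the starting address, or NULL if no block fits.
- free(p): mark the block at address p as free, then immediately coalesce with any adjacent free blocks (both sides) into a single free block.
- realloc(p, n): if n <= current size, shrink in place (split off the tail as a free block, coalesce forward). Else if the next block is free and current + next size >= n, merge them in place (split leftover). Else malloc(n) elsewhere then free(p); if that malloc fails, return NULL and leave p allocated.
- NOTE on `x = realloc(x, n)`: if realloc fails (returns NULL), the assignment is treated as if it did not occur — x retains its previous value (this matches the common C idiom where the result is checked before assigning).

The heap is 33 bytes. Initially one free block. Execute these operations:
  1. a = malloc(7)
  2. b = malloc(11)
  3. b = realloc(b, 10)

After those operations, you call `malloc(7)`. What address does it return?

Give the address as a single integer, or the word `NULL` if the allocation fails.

Op 1: a = malloc(7) -> a = 0; heap: [0-6 ALLOC][7-32 FREE]
Op 2: b = malloc(11) -> b = 7; heap: [0-6 ALLOC][7-17 ALLOC][18-32 FREE]
Op 3: b = realloc(b, 10) -> b = 7; heap: [0-6 ALLOC][7-16 ALLOC][17-32 FREE]
malloc(7): first-fit scan over [0-6 ALLOC][7-16 ALLOC][17-32 FREE] -> 17

Answer: 17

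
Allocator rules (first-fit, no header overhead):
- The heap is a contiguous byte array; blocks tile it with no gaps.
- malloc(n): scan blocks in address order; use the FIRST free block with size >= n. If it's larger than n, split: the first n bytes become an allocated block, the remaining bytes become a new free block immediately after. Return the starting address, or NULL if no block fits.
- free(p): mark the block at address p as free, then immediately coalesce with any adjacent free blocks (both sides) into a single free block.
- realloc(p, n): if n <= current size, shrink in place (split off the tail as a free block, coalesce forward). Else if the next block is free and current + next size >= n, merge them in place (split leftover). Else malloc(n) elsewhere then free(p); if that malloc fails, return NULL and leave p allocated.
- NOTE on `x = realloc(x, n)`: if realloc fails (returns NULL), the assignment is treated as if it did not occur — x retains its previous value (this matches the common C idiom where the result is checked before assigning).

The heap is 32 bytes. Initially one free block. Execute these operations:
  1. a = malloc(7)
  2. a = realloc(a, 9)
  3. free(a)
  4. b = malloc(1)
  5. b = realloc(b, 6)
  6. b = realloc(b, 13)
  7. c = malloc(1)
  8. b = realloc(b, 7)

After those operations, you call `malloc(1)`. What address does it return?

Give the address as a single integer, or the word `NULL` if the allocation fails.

Op 1: a = malloc(7) -> a = 0; heap: [0-6 ALLOC][7-31 FREE]
Op 2: a = realloc(a, 9) -> a = 0; heap: [0-8 ALLOC][9-31 FREE]
Op 3: free(a) -> (freed a); heap: [0-31 FREE]
Op 4: b = malloc(1) -> b = 0; heap: [0-0 ALLOC][1-31 FREE]
Op 5: b = realloc(b, 6) -> b = 0; heap: [0-5 ALLOC][6-31 FREE]
Op 6: b = realloc(b, 13) -> b = 0; heap: [0-12 ALLOC][13-31 FREE]
Op 7: c = malloc(1) -> c = 13; heap: [0-12 ALLOC][13-13 ALLOC][14-31 FREE]
Op 8: b = realloc(b, 7) -> b = 0; heap: [0-6 ALLOC][7-12 FREE][13-13 ALLOC][14-31 FREE]
malloc(1): first-fit scan over [0-6 ALLOC][7-12 FREE][13-13 ALLOC][14-31 FREE] -> 7

Answer: 7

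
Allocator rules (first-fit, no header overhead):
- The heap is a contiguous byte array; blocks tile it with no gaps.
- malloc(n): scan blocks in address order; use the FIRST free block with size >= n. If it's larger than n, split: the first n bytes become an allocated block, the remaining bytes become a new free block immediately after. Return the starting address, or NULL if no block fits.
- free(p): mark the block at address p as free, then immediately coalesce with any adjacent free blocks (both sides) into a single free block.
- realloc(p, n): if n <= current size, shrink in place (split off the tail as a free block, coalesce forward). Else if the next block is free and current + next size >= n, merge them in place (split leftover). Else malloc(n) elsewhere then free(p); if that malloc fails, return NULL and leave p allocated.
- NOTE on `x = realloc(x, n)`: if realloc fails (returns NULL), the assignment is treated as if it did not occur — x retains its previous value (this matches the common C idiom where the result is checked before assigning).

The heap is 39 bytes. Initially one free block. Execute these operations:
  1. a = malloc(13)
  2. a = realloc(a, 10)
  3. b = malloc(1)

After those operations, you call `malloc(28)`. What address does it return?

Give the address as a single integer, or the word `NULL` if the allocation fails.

Answer: 11

Derivation:
Op 1: a = malloc(13) -> a = 0; heap: [0-12 ALLOC][13-38 FREE]
Op 2: a = realloc(a, 10) -> a = 0; heap: [0-9 ALLOC][10-38 FREE]
Op 3: b = malloc(1) -> b = 10; heap: [0-9 ALLOC][10-10 ALLOC][11-38 FREE]
malloc(28): first-fit scan over [0-9 ALLOC][10-10 ALLOC][11-38 FREE] -> 11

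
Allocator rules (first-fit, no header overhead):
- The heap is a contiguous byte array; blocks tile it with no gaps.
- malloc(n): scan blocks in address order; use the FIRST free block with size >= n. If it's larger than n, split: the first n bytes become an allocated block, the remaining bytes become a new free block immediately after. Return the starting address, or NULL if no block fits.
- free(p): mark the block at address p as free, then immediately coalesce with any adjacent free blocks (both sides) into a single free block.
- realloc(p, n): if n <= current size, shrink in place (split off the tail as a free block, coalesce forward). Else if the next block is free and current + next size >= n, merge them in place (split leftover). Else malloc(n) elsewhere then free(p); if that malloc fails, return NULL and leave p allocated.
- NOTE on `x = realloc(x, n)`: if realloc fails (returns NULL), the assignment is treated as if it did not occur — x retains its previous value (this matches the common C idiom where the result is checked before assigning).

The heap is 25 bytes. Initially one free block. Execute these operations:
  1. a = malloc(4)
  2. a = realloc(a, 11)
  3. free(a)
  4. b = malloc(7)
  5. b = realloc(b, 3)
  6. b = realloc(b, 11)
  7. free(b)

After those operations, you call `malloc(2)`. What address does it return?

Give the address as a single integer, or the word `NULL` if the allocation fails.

Op 1: a = malloc(4) -> a = 0; heap: [0-3 ALLOC][4-24 FREE]
Op 2: a = realloc(a, 11) -> a = 0; heap: [0-10 ALLOC][11-24 FREE]
Op 3: free(a) -> (freed a); heap: [0-24 FREE]
Op 4: b = malloc(7) -> b = 0; heap: [0-6 ALLOC][7-24 FREE]
Op 5: b = realloc(b, 3) -> b = 0; heap: [0-2 ALLOC][3-24 FREE]
Op 6: b = realloc(b, 11) -> b = 0; heap: [0-10 ALLOC][11-24 FREE]
Op 7: free(b) -> (freed b); heap: [0-24 FREE]
malloc(2): first-fit scan over [0-24 FREE] -> 0

Answer: 0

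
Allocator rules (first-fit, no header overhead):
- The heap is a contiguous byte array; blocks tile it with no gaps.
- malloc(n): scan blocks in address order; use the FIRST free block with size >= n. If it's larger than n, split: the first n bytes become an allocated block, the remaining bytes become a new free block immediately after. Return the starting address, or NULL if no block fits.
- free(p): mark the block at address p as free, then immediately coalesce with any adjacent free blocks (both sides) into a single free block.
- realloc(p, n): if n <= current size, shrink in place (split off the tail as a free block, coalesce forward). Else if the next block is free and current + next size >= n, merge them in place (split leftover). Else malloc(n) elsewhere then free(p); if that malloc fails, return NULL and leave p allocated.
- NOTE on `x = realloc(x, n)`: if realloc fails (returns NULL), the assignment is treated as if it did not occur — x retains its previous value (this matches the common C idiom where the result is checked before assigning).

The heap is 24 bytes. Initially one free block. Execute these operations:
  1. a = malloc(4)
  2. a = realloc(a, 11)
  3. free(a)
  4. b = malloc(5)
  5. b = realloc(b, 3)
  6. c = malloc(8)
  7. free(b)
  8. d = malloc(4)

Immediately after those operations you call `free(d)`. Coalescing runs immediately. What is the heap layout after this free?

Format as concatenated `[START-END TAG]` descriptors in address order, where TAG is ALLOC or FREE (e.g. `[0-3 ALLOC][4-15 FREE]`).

Answer: [0-2 FREE][3-10 ALLOC][11-23 FREE]

Derivation:
Op 1: a = malloc(4) -> a = 0; heap: [0-3 ALLOC][4-23 FREE]
Op 2: a = realloc(a, 11) -> a = 0; heap: [0-10 ALLOC][11-23 FREE]
Op 3: free(a) -> (freed a); heap: [0-23 FREE]
Op 4: b = malloc(5) -> b = 0; heap: [0-4 ALLOC][5-23 FREE]
Op 5: b = realloc(b, 3) -> b = 0; heap: [0-2 ALLOC][3-23 FREE]
Op 6: c = malloc(8) -> c = 3; heap: [0-2 ALLOC][3-10 ALLOC][11-23 FREE]
Op 7: free(b) -> (freed b); heap: [0-2 FREE][3-10 ALLOC][11-23 FREE]
Op 8: d = malloc(4) -> d = 11; heap: [0-2 FREE][3-10 ALLOC][11-14 ALLOC][15-23 FREE]
free(d): d = 11 -> block [11-14 ALLOC]; mark free, coalesce with adjacent free neighbors -> [0-2 FREE][3-10 ALLOC][11-23 FREE]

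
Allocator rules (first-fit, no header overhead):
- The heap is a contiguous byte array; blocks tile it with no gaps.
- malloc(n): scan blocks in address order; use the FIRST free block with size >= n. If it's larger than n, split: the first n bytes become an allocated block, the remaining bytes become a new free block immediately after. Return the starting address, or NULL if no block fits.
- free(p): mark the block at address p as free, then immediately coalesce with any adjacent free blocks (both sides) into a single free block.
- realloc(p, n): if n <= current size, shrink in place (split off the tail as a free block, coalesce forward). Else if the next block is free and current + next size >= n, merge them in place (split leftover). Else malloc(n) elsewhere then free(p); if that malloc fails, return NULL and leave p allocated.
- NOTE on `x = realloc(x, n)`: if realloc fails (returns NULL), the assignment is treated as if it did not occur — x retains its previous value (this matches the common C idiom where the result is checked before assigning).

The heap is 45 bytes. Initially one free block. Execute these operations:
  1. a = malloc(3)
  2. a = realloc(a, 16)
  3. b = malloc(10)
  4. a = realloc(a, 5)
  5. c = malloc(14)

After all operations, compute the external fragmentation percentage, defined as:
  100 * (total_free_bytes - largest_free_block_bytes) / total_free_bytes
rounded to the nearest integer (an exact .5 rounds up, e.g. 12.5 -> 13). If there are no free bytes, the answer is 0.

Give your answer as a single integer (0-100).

Op 1: a = malloc(3) -> a = 0; heap: [0-2 ALLOC][3-44 FREE]
Op 2: a = realloc(a, 16) -> a = 0; heap: [0-15 ALLOC][16-44 FREE]
Op 3: b = malloc(10) -> b = 16; heap: [0-15 ALLOC][16-25 ALLOC][26-44 FREE]
Op 4: a = realloc(a, 5) -> a = 0; heap: [0-4 ALLOC][5-15 FREE][16-25 ALLOC][26-44 FREE]
Op 5: c = malloc(14) -> c = 26; heap: [0-4 ALLOC][5-15 FREE][16-25 ALLOC][26-39 ALLOC][40-44 FREE]
Free blocks: [11 5] total_free=16 largest=11 -> 100*(16-11)/16 = 500/16 = 31.25 -> rounds to 31

Answer: 31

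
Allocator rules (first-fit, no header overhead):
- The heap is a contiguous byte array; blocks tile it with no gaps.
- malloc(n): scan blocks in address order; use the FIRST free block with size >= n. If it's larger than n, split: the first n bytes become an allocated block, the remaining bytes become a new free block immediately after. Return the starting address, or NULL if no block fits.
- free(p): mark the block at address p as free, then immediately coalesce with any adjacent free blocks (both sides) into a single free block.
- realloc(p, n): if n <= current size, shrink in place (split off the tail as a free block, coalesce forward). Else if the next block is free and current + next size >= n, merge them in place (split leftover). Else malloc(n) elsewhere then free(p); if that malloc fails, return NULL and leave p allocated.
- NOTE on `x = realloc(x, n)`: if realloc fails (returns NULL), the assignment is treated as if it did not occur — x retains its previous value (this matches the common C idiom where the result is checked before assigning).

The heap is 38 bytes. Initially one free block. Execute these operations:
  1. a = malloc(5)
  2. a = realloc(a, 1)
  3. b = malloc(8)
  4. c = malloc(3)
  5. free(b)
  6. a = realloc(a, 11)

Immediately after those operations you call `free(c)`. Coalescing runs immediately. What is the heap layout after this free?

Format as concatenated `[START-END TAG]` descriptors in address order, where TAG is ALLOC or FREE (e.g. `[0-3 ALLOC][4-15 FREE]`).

Op 1: a = malloc(5) -> a = 0; heap: [0-4 ALLOC][5-37 FREE]
Op 2: a = realloc(a, 1) -> a = 0; heap: [0-0 ALLOC][1-37 FREE]
Op 3: b = malloc(8) -> b = 1; heap: [0-0 ALLOC][1-8 ALLOC][9-37 FREE]
Op 4: c = malloc(3) -> c = 9; heap: [0-0 ALLOC][1-8 ALLOC][9-11 ALLOC][12-37 FREE]
Op 5: free(b) -> (freed b); heap: [0-0 ALLOC][1-8 FREE][9-11 ALLOC][12-37 FREE]
Op 6: a = realloc(a, 11) -> a = 12; heap: [0-8 FREE][9-11 ALLOC][12-22 ALLOC][23-37 FREE]
free(c): c = 9 -> block [9-11 ALLOC]; mark free, coalesce with adjacent free neighbors -> [0-11 FREE][12-22 ALLOC][23-37 FREE]

Answer: [0-11 FREE][12-22 ALLOC][23-37 FREE]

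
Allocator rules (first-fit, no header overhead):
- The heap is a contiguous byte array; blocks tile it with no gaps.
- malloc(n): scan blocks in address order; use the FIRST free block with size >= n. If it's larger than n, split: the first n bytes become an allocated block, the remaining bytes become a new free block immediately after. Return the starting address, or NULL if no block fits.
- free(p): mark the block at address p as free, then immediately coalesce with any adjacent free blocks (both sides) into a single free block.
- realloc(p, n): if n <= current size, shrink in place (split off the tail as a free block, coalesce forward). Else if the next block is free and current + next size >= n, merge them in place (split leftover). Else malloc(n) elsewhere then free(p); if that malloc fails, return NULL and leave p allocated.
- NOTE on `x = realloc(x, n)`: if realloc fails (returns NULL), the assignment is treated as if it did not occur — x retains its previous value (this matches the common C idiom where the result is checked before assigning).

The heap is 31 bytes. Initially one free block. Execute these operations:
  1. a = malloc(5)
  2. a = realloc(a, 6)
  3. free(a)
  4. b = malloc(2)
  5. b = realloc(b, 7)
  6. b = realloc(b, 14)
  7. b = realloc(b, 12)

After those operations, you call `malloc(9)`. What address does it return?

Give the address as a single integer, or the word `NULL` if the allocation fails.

Answer: 12

Derivation:
Op 1: a = malloc(5) -> a = 0; heap: [0-4 ALLOC][5-30 FREE]
Op 2: a = realloc(a, 6) -> a = 0; heap: [0-5 ALLOC][6-30 FREE]
Op 3: free(a) -> (freed a); heap: [0-30 FREE]
Op 4: b = malloc(2) -> b = 0; heap: [0-1 ALLOC][2-30 FREE]
Op 5: b = realloc(b, 7) -> b = 0; heap: [0-6 ALLOC][7-30 FREE]
Op 6: b = realloc(b, 14) -> b = 0; heap: [0-13 ALLOC][14-30 FREE]
Op 7: b = realloc(b, 12) -> b = 0; heap: [0-11 ALLOC][12-30 FREE]
malloc(9): first-fit scan over [0-11 ALLOC][12-30 FREE] -> 12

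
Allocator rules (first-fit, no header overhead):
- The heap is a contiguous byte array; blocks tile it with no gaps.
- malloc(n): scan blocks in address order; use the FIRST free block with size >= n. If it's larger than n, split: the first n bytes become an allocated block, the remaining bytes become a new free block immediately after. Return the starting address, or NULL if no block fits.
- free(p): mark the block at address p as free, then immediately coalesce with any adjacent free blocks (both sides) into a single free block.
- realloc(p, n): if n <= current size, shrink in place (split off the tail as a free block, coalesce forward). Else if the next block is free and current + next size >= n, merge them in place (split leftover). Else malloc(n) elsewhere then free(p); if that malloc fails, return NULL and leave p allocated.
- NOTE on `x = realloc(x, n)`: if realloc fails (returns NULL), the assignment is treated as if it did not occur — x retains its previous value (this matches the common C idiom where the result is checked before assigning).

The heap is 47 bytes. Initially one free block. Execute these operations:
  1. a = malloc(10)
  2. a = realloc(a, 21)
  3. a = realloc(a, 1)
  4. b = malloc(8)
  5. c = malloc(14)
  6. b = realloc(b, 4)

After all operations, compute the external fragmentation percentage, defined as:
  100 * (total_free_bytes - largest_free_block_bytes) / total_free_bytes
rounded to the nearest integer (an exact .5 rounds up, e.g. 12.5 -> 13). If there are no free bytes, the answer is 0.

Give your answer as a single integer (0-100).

Answer: 14

Derivation:
Op 1: a = malloc(10) -> a = 0; heap: [0-9 ALLOC][10-46 FREE]
Op 2: a = realloc(a, 21) -> a = 0; heap: [0-20 ALLOC][21-46 FREE]
Op 3: a = realloc(a, 1) -> a = 0; heap: [0-0 ALLOC][1-46 FREE]
Op 4: b = malloc(8) -> b = 1; heap: [0-0 ALLOC][1-8 ALLOC][9-46 FREE]
Op 5: c = malloc(14) -> c = 9; heap: [0-0 ALLOC][1-8 ALLOC][9-22 ALLOC][23-46 FREE]
Op 6: b = realloc(b, 4) -> b = 1; heap: [0-0 ALLOC][1-4 ALLOC][5-8 FREE][9-22 ALLOC][23-46 FREE]
Free blocks: [4 24] total_free=28 largest=24 -> 100*(28-24)/28 = 400/28 ≈ 14.286 -> rounds to 14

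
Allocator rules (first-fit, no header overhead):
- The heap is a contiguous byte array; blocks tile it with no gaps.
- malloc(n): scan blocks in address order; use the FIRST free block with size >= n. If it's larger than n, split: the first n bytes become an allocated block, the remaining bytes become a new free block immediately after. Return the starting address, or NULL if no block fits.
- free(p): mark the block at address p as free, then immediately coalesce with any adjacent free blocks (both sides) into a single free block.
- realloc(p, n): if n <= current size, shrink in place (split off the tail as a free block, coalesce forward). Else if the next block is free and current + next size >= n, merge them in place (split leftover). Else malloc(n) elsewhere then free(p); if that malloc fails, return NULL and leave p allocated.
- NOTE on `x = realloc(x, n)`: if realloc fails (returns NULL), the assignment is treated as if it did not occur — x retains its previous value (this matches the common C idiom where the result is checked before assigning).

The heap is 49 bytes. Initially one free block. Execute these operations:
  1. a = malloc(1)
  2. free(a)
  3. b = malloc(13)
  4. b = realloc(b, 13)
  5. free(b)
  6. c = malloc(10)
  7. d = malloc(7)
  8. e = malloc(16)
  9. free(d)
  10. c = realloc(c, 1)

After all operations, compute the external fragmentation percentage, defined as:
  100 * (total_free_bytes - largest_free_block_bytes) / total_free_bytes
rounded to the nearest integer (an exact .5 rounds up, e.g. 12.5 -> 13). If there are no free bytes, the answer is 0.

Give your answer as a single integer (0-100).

Answer: 50

Derivation:
Op 1: a = malloc(1) -> a = 0; heap: [0-0 ALLOC][1-48 FREE]
Op 2: free(a) -> (freed a); heap: [0-48 FREE]
Op 3: b = malloc(13) -> b = 0; heap: [0-12 ALLOC][13-48 FREE]
Op 4: b = realloc(b, 13) -> b = 0; heap: [0-12 ALLOC][13-48 FREE]
Op 5: free(b) -> (freed b); heap: [0-48 FREE]
Op 6: c = malloc(10) -> c = 0; heap: [0-9 ALLOC][10-48 FREE]
Op 7: d = malloc(7) -> d = 10; heap: [0-9 ALLOC][10-16 ALLOC][17-48 FREE]
Op 8: e = malloc(16) -> e = 17; heap: [0-9 ALLOC][10-16 ALLOC][17-32 ALLOC][33-48 FREE]
Op 9: free(d) -> (freed d); heap: [0-9 ALLOC][10-16 FREE][17-32 ALLOC][33-48 FREE]
Op 10: c = realloc(c, 1) -> c = 0; heap: [0-0 ALLOC][1-16 FREE][17-32 ALLOC][33-48 FREE]
Free blocks: [16 16] total_free=32 largest=16 -> 100*(32-16)/32 = 1600/32 = 50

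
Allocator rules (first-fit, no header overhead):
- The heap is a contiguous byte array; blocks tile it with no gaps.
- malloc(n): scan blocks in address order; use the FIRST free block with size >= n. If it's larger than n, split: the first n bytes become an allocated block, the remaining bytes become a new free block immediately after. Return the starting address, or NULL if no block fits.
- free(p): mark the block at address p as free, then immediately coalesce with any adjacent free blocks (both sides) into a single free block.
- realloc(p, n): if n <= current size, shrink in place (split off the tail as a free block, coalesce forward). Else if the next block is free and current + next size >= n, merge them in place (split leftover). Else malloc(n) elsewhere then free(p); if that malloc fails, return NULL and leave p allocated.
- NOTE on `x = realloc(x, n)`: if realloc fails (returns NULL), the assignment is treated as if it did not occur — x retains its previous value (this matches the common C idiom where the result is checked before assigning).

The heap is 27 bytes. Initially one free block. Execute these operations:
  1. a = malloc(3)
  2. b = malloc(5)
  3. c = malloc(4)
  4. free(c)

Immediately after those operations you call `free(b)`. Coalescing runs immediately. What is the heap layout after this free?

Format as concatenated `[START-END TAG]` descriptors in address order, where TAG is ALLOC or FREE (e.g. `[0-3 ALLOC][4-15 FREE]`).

Answer: [0-2 ALLOC][3-26 FREE]

Derivation:
Op 1: a = malloc(3) -> a = 0; heap: [0-2 ALLOC][3-26 FREE]
Op 2: b = malloc(5) -> b = 3; heap: [0-2 ALLOC][3-7 ALLOC][8-26 FREE]
Op 3: c = malloc(4) -> c = 8; heap: [0-2 ALLOC][3-7 ALLOC][8-11 ALLOC][12-26 FREE]
Op 4: free(c) -> (freed c); heap: [0-2 ALLOC][3-7 ALLOC][8-26 FREE]
free(b): b = 3 -> block [3-7 ALLOC]; mark free, coalesce with adjacent free neighbors -> [0-2 ALLOC][3-26 FREE]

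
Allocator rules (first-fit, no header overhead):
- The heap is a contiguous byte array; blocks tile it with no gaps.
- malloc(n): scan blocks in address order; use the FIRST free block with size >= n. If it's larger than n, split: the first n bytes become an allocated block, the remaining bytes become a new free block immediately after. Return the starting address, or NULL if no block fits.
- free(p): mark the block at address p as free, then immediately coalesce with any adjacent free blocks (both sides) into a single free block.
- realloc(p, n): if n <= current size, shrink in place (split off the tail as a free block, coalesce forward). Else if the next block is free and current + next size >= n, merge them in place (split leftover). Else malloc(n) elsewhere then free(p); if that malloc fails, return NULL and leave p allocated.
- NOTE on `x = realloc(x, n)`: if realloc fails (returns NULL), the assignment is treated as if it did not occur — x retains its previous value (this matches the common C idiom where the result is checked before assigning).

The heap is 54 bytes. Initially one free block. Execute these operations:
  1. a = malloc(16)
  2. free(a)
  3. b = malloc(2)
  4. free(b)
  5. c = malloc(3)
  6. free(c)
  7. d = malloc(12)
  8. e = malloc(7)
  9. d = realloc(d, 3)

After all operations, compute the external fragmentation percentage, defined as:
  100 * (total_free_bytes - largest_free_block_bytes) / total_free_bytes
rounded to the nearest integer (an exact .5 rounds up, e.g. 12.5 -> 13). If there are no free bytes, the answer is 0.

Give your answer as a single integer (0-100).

Op 1: a = malloc(16) -> a = 0; heap: [0-15 ALLOC][16-53 FREE]
Op 2: free(a) -> (freed a); heap: [0-53 FREE]
Op 3: b = malloc(2) -> b = 0; heap: [0-1 ALLOC][2-53 FREE]
Op 4: free(b) -> (freed b); heap: [0-53 FREE]
Op 5: c = malloc(3) -> c = 0; heap: [0-2 ALLOC][3-53 FREE]
Op 6: free(c) -> (freed c); heap: [0-53 FREE]
Op 7: d = malloc(12) -> d = 0; heap: [0-11 ALLOC][12-53 FREE]
Op 8: e = malloc(7) -> e = 12; heap: [0-11 ALLOC][12-18 ALLOC][19-53 FREE]
Op 9: d = realloc(d, 3) -> d = 0; heap: [0-2 ALLOC][3-11 FREE][12-18 ALLOC][19-53 FREE]
Free blocks: [9 35] total_free=44 largest=35 -> 100*(44-35)/44 = 900/44 ≈ 20.455 -> rounds to 20

Answer: 20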